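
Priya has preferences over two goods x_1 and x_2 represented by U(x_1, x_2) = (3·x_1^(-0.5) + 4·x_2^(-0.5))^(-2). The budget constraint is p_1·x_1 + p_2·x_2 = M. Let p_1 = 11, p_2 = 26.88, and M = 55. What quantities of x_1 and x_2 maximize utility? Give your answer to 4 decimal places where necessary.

x_1* = 1.8999, x_2* = 1.2686

From the CES first-order condition, (3/4)·(x_2/x_1)^(1.5) = p_1/p_2.
Solve for the ratio: x_2/x_1 = [(4/3)·p_1/p_2]^(2/3).
With the ratio pinned down, the budget gives x_1* = M/(p_1 + p_2·(x_2/x_1)) and x_2* = (x_2/x_1)·x_1*.
Numerically x_2/x_1 = 0.667731, so x_1* = 55/(11 + 26.88·0.667731) = 1.8999 and x_2* = 0.667731·1.8999 = 1.2686.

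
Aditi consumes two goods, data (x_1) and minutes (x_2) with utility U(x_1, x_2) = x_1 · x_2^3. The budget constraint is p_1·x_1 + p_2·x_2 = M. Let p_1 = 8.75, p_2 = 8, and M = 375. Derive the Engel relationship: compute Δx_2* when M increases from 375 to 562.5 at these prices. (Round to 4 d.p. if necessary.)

Δx_2* = 17.5781

MU_x_1/MU_x_2 = (x_2)/(3·x_1); tangency sets this equal to p_1/p_2.
Rearranging, p_2·x_2 = 3·p_1·x_1. Substituting into the budget gives p_1·x_1·(1 + 3) = M.
Demand: x_1*(p_1,p_2,M) = 0.25·M/p_1 and x_2* = 0.75·M/p_2.
At p_1=8.75, p_2=8, M=375: x_2* = 0.75·375/8 = 35.1562.
At M' = 562.5: x_2* = 52.7344. Change: 52.7344 − 35.1562 = 17.5781.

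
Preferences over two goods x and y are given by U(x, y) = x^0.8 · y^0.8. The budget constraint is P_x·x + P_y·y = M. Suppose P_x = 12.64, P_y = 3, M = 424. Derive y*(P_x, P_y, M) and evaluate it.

y* = 70.6667

The MRS is y/x. Set MRS = P_x/P_y.
Rearranging, P_y·y = P_x·x. Substituting into the budget gives P_x·x·(1 + 1) = M.
Demand: x*(P_x,P_y,M) = 0.5·M/P_x and y* = 0.5·M/P_y.
At P_x=12.64, P_y=3, M=424: y* = 0.5·424/3 = 70.6667.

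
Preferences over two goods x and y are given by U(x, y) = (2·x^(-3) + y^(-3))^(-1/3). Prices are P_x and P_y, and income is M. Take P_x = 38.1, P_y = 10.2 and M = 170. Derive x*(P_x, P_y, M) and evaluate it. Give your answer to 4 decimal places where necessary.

x* = 3.3984

MU_x ∝ 2·x^(-4), MU_y ∝ y^(-4), so MRS = 2·(y/x)^(4) = P_x/P_y.
Solve for the ratio: y/x = [(1/2)·P_x/P_y]^(0.25).
Substitute y = (y/x)·x into the budget: x* = M/(P_x + P_y·(y/x)).
Numerically y/x = 1.169025, so x* = 170/(38.1 + 10.2·1.169025) = 3.3984.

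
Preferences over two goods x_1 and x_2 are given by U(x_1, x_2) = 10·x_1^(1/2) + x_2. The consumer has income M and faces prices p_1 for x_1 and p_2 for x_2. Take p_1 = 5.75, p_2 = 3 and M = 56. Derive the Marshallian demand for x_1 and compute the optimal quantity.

Plugging in: x_1* = (5·3/5.75)² = 6.8053.

x_1* = 6.8053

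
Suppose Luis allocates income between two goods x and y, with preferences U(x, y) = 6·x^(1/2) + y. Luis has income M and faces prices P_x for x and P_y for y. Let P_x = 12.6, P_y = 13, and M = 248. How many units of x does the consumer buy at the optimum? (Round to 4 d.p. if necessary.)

x* = 9.5805

Utility is quasi-linear in y; the FOC for x is 3/√x = P_x/P_y.
Thus x* = (3·P_y/P_x)² — independent of M — with the rest of income spent on y.
Plugging in: x* = (3·13/12.6)² = 9.5805.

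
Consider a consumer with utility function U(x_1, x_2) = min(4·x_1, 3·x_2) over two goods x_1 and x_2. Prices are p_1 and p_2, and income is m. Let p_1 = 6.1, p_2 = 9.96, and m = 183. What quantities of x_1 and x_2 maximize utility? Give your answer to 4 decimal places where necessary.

x_1* = 9.4427, x_2* = 12.5903

With perfect complements, no substitution: consume in ratio x_1:x_2 = 3:4.
Budget: p_1·x_1 + p_2·(4/3)·x_1 = m, so (3·p_1 + 4·p_2)·x_1 = 3·m.
Demand: x_1*(p_1,p_2,m) = 3·m/(3·p_1 + 4·p_2), x_2* = 4·m/(3·p_1 + 4·p_2).
Here 3·6.1 + 4·9.96 = 58.14, giving x_1* = 9.4427 and x_2* = 12.5903.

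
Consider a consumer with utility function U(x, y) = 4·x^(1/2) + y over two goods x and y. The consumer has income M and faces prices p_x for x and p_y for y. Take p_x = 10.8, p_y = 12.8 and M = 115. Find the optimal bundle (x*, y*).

x* = 5.6187, y* = 4.2436

Set MRS = p_x/p_y: 2·x^(−1/2) = p_x/p_y.
Thus x* = (2·p_y/p_x)² — independent of M — with the rest of income spent on y.
Plugging in: x* = (2·12.8/10.8)² = 5.6187, y* = 4.2436.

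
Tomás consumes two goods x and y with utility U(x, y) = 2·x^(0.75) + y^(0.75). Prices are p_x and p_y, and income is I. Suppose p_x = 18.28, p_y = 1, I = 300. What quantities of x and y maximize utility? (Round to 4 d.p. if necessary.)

MRS = MU_x/MU_y = 2·(y/x)^(0.25). Set equal to p_x/p_y.
Hence y/x = ((1/2)·p_x/p_y)^(1/(0.25)), i.e. raised to the 4 power.
Substitute y = (y/x)·x into the budget: x* = I/(p_x + p_y·(y/x)).
Numerically y/x = 6978.864768, so x* = 300/(18.28 + 1·6978.864768) = 0.0429 and y* = 6978.864768·0.0429 = 299.2163.

x* = 0.0429, y* = 299.2163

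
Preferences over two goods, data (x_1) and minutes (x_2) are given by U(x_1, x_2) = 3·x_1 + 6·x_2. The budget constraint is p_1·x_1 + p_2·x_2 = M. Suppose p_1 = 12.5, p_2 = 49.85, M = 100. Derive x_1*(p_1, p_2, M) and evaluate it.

x_1* = 8

Linear utility — the consumer picks whichever good has higher MU/price: 3/12.5 = 0.24 vs 6/49.85 = 0.1204.
x_1 gives more utility per dollar, so spend all income on x_1: x_1* = M/p_1, x_2* = 0.
Numerically: x_1* = 8, x_2* = 0.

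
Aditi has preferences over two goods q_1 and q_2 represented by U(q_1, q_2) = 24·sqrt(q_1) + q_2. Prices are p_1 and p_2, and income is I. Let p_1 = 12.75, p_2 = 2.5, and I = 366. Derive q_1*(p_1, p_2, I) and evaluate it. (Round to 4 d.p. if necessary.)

q_1* = 5.5363

Set MRS = p_1/p_2: 12·q_1^(−1/2) = p_1/p_2.
Solve: √q_1 = 12·p_2/p_1, so q_1*(p_1,p_2) = (12·p_2/p_1)², and q_2* = (I − p_1·q_1*)/p_2.
Plugging in: q_1* = (12·2.5/12.75)² = 5.5363.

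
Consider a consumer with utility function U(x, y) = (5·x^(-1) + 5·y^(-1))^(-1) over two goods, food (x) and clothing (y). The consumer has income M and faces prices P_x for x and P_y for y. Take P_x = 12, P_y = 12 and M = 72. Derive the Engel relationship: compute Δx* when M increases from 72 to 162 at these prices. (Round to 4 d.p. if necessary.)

MU_x ∝ 5·x^(-2), MU_y ∝ 5·y^(-2), so MRS = (y/x)^(2) = P_x/P_y.
Hence y/x = (P_x/P_y)^(1/(2)), i.e. raised to the 0.5 power.
Substitute y = (y/x)·x into the budget: x* = M/(P_x + P_y·(y/x)).
Numerically y/x = 1, so x* = 72/(12 + 12·1) = 3.
At M' = 162: x* = 6.75. Change: 6.75 − 3 = 3.75.

Δx* = 3.75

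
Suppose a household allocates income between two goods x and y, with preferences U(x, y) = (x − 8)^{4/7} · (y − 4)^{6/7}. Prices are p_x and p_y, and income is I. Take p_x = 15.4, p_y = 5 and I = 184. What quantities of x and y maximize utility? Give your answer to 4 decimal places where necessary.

x* = 9.0597, y* = 8.896

Let x' = x−8, y' = y−4. MRS = (2/3)·y'/x' = p_x/p_y.
After buying the subsistence bundle (8, 4), a share 0.4 of the remaining income goes to x: x* = 8 + 0.4·(I − 8p_x − 4p_y)/p_x.
Discretionary income = 184 − 8·15.4 − 4·5 = 40.8; x* = 8 + 0.4·40.8/15.4 = 9.0597; y* = 4 + 0.6·40.8/5 = 8.896.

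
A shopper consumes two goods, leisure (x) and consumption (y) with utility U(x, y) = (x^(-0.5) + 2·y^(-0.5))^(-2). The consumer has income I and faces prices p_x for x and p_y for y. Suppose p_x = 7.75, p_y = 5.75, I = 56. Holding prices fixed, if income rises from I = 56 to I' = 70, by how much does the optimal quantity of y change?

With the ratio pinned down, the budget gives x* = I/(p_x + p_y·(y/x)) and y* = (y/x)·x*.
Numerically y/x = 1.936909, so x* = 56/(7.75 + 5.75·1.936909) = 2.965 and y* = 1.936909·2.965 = 5.7429.
At I' = 70: y* = 7.1786. Change: 7.1786 − 5.7429 = 1.4357.

Δy* = 1.4357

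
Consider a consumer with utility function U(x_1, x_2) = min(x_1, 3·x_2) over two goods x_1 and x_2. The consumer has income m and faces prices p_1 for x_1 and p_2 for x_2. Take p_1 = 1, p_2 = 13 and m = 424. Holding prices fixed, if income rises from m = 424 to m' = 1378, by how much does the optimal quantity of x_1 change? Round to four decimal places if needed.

Δx_1* = 178.875

Demand: x_1*(p_1,p_2,m) = 3·m/(3·p_1 + p_2), x_2* = m/(3·p_1 + p_2).
Here 3·1 + 13 = 16, giving x_1* = 79.5.
At m' = 1378: x_1* = 258.375. Change: 258.375 − 79.5 = 178.875.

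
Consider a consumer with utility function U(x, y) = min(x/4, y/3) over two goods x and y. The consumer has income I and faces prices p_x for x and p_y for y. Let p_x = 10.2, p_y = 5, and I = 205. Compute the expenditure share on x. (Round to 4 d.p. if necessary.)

share on x = 0.7312

Leontief preferences: the optimum is at the kink where x/4 = y/3, i.e. y = (3/4)·x.
Budget: p_x·x + p_y·(3/4)·x = I, so (4·p_x + 3·p_y)·x = 4·I.
Demand: x*(p_x,p_y,I) = 4·I/(4·p_x + 3·p_y), y* = 3·I/(4·p_x + 3·p_y).
Here 4·10.2 + 3·5 = 55.8, giving x* = 14.6953 and y* = 11.0215.
Expenditure on x: 10.2·14.6953 = 149.8925; share = 0.7312.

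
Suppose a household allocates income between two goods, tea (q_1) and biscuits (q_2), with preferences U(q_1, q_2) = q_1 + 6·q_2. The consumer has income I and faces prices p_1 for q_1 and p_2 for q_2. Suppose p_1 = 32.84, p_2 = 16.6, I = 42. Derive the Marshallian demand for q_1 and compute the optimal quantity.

Numerically: q_1* = 0, q_2* = 2.5301.

q_1* = 0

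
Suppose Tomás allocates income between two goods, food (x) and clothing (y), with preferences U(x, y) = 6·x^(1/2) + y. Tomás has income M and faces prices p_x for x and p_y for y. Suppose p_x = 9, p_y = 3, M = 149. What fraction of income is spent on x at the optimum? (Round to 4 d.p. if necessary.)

MU_x = 3/√x, MU_y = 1. Tangency: 3/√x = p_x/p_y.
Solve: √x = 3·p_y/p_x, so x*(p_x,p_y) = (3·p_y/p_x)², and y* = (M − p_x·x*)/p_y.
Plugging in: x* = (3·3/9)² = 1, y* = 46.6667.
Expenditure on x: 9·1 = 9; share = 0.0604.

share on x = 0.0604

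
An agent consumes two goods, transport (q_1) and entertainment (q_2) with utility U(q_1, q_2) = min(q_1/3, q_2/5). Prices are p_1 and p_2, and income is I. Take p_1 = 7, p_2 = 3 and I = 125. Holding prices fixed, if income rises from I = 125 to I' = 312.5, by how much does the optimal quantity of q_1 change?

With perfect complements, no substitution: consume in ratio q_1:q_2 = 3:5.
Budget: p_1·q_1 + p_2·(5/3)·q_1 = I, so (3·p_1 + 5·p_2)·q_1 = 3·I.
Demand: q_1*(p_1,p_2,I) = 3·I/(3·p_1 + 5·p_2), q_2* = 5·I/(3·p_1 + 5·p_2).
Here 3·7 + 5·3 = 36, giving q_1* = 10.4167.
At I' = 312.5: q_1* = 26.0417. Change: 26.0417 − 10.4167 = 15.625.

Δq_1* = 15.625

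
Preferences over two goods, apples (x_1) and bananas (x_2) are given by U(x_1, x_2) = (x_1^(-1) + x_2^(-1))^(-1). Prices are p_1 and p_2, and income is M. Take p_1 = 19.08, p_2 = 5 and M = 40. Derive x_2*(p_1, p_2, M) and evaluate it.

x_2* = 2.7087

Substitute x_2 = (x_2/x_1)·x_1 into the budget: x_1* = M/(p_1 + p_2·(x_2/x_1)).
Numerically x_2/x_1 = 1.953458, so x_1* = 40/(19.08 + 5·1.953458) = 1.3866 and x_2* = 1.953458·1.3866 = 2.7087.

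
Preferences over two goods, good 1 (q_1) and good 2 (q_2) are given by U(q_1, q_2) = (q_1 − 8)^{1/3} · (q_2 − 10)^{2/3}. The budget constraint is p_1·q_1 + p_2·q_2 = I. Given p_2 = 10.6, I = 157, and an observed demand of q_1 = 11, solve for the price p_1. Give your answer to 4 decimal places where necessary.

p_1 = 3

MRS = (1/2)·(q_2−10)/(q_1−8). Tangency with p_1/p_2 gives q_2−10 = 2·(p_1/p_2)·(q_1−8).
After buying the subsistence bundle (8, 10), a share 1/3 of the remaining income goes to q_1: q_1* = 8 + 1/3·(I − 8p_1 − 10p_2)/p_1.
Set q_1* = 11 in the demand function and solve for p_1: p_1 = 3.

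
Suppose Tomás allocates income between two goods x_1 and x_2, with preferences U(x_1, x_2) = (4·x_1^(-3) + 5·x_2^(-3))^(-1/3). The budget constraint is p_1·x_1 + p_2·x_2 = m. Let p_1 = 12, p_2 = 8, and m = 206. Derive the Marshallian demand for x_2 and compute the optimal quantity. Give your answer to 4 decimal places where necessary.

x_2* = 11.2846

From the CES first-order condition, (4/5)·(x_2/x_1)^(4) = p_1/p_2.
Solve for the ratio: x_2/x_1 = [(5/4)·p_1/p_2]^(0.25).
Substitute x_2 = (x_2/x_1)·x_1 into the budget: x_1* = m/(p_1 + p_2·(x_2/x_1)).
Numerically x_2/x_1 = 1.170174, so x_1* = 206/(12 + 8·1.170174) = 9.6436 and x_2* = 1.170174·9.6436 = 11.2846.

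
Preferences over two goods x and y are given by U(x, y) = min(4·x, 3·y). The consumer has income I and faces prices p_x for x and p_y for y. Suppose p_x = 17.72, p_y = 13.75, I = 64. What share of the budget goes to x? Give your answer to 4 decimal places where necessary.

Leontief preferences: the optimum is at the kink where x/3 = y/4, i.e. y = (4/3)·x.
Budget: p_x·x + p_y·(4/3)·x = I, so (3·p_x + 4·p_y)·x = 3·I.
Demand: x*(p_x,p_y,I) = 3·I/(3·p_x + 4·p_y), y* = 4·I/(3·p_x + 4·p_y).
Here 3·17.72 + 4·13.75 = 108.16, giving x* = 1.7751 and y* = 2.3669.
Expenditure on x: 17.72·1.7751 = 31.4556; share = 0.4915.

share on x = 0.4915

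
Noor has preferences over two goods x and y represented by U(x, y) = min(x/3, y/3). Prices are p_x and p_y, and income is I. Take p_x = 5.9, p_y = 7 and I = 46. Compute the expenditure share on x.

Leontief preferences: the optimum is at the kink where x/3 = y/3, i.e. y = x.
Budget: p_x·x + p_y·x = I, so (3·p_x + 3·p_y)·x = 3·I.
Demand: x*(p_x,p_y,I) = 3·I/(3·p_x + 3·p_y), y* = 3·I/(3·p_x + 3·p_y).
Here 3·5.9 + 3·7 = 38.7, giving x* = 3.5659 and y* = 3.5659.
Expenditure on x: 5.9·3.5659 = 21.0388; share = 0.4574.

share on x = 0.4574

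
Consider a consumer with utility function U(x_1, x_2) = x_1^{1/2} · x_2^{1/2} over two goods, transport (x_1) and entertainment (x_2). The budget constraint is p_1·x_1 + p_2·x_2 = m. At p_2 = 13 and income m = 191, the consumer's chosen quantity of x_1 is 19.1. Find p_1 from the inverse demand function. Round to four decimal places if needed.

p_1 = 5

Tangency: MRS = x_2/x_1 = p_1/p_2.
So 0.5·p_2·x_2 = 0.5·p_1·x_1; combined with the budget, a share 0.5 of income goes to x_1.
Demand: x_1*(p_1,p_2,m) = 0.5·m/p_1 and x_2* = 0.5·m/p_2.
Set x_1* = 19.1 in the demand function and solve for p_1: p_1 = 5.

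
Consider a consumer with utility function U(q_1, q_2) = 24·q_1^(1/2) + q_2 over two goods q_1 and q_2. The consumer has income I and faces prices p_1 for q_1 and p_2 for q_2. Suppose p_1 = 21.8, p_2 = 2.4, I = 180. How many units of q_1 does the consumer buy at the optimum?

Set MRS = p_1/p_2: 12·q_1^(−1/2) = p_1/p_2.
Thus q_1* = (12·p_2/p_1)² — independent of I — with the rest of income spent on q_2.
Plugging in: q_1* = (12·2.4/21.8)² = 1.7453.

q_1* = 1.7453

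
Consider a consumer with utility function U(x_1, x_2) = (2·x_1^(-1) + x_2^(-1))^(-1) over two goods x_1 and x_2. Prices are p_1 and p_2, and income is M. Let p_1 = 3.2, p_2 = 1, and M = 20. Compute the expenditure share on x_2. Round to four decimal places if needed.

With the ratio pinned down, the budget gives x_1* = M/(p_1 + p_2·(x_2/x_1)) and x_2* = (x_2/x_1)·x_1*.
Numerically x_2/x_1 = 1.264911, so x_1* = 20/(3.2 + 1·1.264911) = 4.4794 and x_2* = 1.264911·4.4794 = 5.666.
Expenditure on x_2: 1·5.666 = 5.666; share = 0.2833.

share on x_2 = 0.2833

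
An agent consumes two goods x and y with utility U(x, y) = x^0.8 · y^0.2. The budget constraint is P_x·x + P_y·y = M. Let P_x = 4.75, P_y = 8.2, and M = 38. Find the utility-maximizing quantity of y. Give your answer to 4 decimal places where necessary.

The MRS is 4·y/x. Set MRS = P_x/P_y.
So 0.8·P_y·y = 0.2·P_x·x; combined with the budget, a share 0.8 of income goes to x.
Demand: x*(P_x,P_y,M) = 0.8·M/P_x and y* = 0.2·M/P_y.
At P_x=4.75, P_y=8.2, M=38: y* = 0.2·38/8.2 = 0.9268.

y* = 0.9268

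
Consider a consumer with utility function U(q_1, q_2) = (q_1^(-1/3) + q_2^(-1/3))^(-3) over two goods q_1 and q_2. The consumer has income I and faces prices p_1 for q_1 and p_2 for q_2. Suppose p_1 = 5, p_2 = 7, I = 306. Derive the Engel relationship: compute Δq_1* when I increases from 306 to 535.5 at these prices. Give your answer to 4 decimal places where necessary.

Δq_1* = 21.9853

Substitute q_2 = (q_2/q_1)·q_1 into the budget: q_1* = I/(p_1 + p_2·(q_2/q_1)).
Numerically q_2/q_1 = 0.77697, so q_1* = 306/(5 + 7·0.77697) = 29.3138.
At I' = 535.5: q_1* = 51.2991. Change: 51.2991 − 29.3138 = 21.9853.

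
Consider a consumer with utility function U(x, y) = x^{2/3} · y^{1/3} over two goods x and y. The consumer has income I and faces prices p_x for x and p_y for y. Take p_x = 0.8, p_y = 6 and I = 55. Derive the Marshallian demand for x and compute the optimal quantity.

x* = 45.8333

MU_x/MU_y = (2/3·y)/(1/3·x); tangency sets this equal to p_x/p_y.
So 2/3·p_y·y = 1/3·p_x·x; combined with the budget, a share 2/3 of income goes to x.
Demand: x*(p_x,p_y,I) = 2/3·I/p_x and y* = 1/3·I/p_y.
At p_x=0.8, p_y=6, I=55: x* = 2/3·55/0.8 = 45.8333.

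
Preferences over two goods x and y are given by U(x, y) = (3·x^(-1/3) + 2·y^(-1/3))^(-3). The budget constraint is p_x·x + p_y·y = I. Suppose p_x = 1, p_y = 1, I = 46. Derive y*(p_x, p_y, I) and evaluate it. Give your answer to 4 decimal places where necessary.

y* = 19.5296

MRS = MU_x/MU_y = (3/2)·(y/x)^(4/3). Set equal to p_x/p_y.
Hence y/x = ((2/3)·p_x/p_y)^(1/(4/3)), i.e. raised to the 0.75 power.
With the ratio pinned down, the budget gives x* = I/(p_x + p_y·(y/x)) and y* = (y/x)·x*.
Numerically y/x = 0.737788, so x* = 46/(1 + 1·0.737788) = 26.4704 and y* = 0.737788·26.4704 = 19.5296.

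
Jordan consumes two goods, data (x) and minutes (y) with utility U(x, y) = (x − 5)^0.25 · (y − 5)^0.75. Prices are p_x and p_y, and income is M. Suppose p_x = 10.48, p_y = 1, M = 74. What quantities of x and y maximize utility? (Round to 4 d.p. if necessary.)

This is Cobb-Douglas in (x−5, y−5): tangency gives 0.25·p_y·(y−5) = 0.75·p_x·(x−5).
Substituting into the budget: x* = 5 + 0.25·(M − 5·p_x − 5·p_y)/p_x, and y* = 5 + 0.75·(…)/p_y.
Discretionary income = 74 − 5·10.48 − 5·1 = 16.6; x* = 5 + 0.25·16.6/10.48 = 5.396; y* = 5 + 0.75·16.6/1 = 17.45.

x* = 5.396, y* = 17.45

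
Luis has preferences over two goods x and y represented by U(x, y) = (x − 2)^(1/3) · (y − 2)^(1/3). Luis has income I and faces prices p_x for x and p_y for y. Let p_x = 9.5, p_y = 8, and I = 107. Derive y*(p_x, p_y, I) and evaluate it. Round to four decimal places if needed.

Let x' = x−2, y' = y−2. MRS = y'/x' = p_x/p_y.
Substituting into the budget: x* = 2 + 0.5·(I − 2·p_x − 2·p_y)/p_x, and y* = 2 + 0.5·(…)/p_y.
Discretionary income = 107 − 2·9.5 − 2·8 = 72; y* = 2 + 0.5·72/8 = 6.5.

y* = 6.5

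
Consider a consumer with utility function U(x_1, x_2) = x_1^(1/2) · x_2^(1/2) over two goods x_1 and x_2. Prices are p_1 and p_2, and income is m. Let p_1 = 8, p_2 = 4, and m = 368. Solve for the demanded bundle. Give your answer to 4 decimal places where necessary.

Demand: x_1*(p_1,p_2,m) = 0.5·m/p_1 and x_2* = 0.5·m/p_2.
At p_1=8, p_2=4, m=368: x_1* = 0.5·368/8 = 23, x_2* = 46.

x_1* = 23, x_2* = 46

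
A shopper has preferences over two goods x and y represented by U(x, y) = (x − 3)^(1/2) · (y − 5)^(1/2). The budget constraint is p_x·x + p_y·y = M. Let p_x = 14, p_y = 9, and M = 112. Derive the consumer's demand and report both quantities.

x* = 3.8929, y* = 6.3889

MRS = (y−5)/(x−3). Tangency with p_x/p_y gives y−5 = (p_x/p_y)·(x−3).
After buying the subsistence bundle (3, 5), a share 0.5 of the remaining income goes to x: x* = 3 + 0.5·(M − 3p_x − 5p_y)/p_x.
Discretionary income = 112 − 3·14 − 5·9 = 25; x* = 3 + 0.5·25/14 = 3.8929; y* = 5 + 0.5·25/9 = 6.3889.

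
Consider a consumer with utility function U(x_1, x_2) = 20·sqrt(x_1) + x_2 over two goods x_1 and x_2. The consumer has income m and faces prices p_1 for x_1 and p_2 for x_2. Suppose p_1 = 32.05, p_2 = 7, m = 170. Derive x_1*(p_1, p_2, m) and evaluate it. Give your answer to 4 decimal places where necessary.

Set MRS = p_1/p_2: 10·x_1^(−1/2) = p_1/p_2.
Solve: √x_1 = 10·p_2/p_1, so x_1*(p_1,p_2) = (10·p_2/p_1)², and x_2* = (m − p_1·x_1*)/p_2.
Plugging in: x_1* = (10·7/32.05)² = 4.7702.

x_1* = 4.7702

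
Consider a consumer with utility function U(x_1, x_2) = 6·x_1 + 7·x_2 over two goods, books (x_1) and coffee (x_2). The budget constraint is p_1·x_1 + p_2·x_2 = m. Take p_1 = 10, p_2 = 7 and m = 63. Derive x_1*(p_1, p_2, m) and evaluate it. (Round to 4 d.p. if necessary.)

x_1* = 0

Perfect substitutes: compare marginal utility per dollar. 6/p_1 vs 7/p_2 → 0.6 vs 1.
x_2 gives more utility per dollar, so spend all income on x_2: x_2* = m/p_2, x_1* = 0.
Numerically: x_1* = 0, x_2* = 9.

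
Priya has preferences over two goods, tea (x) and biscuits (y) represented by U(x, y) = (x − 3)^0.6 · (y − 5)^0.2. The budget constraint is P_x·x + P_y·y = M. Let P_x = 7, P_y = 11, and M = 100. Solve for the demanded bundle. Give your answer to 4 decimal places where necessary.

x* = 5.5714, y* = 5.5455

Let x' = x−3, y' = y−5. MRS = 3·y'/x' = P_x/P_y.
After buying the subsistence bundle (3, 5), a share 0.75 of the remaining income goes to x: x* = 3 + 0.75·(M − 3P_x − 5P_y)/P_x.
Discretionary income = 100 − 3·7 − 5·11 = 24; x* = 3 + 0.75·24/7 = 5.5714; y* = 5 + 0.25·24/11 = 5.5455.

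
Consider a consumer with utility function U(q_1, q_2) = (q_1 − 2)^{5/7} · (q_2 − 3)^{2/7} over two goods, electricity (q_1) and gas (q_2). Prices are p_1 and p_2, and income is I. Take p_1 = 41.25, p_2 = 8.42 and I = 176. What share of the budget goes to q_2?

This is Cobb-Douglas in (q_1−2, q_2−3): tangency gives 5/7·p_2·(q_2−3) = 2/7·p_1·(q_1−2).
Substituting into the budget: q_1* = 2 + 5/7·(I − 2·p_1 − 3·p_2)/p_1, and q_2* = 3 + 2/7·(…)/p_2.
Discretionary income = 176 − 2·41.25 − 3·8.42 = 68.24; q_1* = 2 + 5/7·68.24/41.25 = 3.1816; q_2* = 3 + 2/7·68.24/8.42 = 5.3156.
Expenditure on q_2: 8.42·5.3156 = 44.7571; share = 0.2543.

share on q_2 = 0.2543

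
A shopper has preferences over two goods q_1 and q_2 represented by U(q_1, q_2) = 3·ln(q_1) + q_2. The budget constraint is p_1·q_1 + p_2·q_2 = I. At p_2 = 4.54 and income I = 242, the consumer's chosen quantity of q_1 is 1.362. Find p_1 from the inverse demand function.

p_1 = 10

Set MRS = p_1/p_2: (3/q_1)/1 = p_1/p_2.
So q_1*(p_1,p_2) = 3·p_2/p_1, independent of income; and q_2* = (I − 3·p_2)/p_2.
Set q_1* = 1.362 in the demand function and solve for p_1: p_1 = 10.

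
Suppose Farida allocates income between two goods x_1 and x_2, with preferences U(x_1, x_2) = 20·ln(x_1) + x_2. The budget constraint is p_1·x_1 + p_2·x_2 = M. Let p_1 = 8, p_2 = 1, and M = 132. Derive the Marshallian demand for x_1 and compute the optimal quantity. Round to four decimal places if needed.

Set MRS = p_1/p_2: (20/x_1)/1 = p_1/p_2.
So x_1*(p_1,p_2) = 20·p_2/p_1, independent of income; and x_2* = (M − 20·p_2)/p_2.
At the given prices: x_1* = 20·1/8 = 2.5.

x_1* = 2.5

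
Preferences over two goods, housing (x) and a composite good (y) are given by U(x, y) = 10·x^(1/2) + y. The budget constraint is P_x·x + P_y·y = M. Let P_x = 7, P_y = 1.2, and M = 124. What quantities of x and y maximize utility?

x* = 0.7347, y* = 99.0476

Thus x* = (5·P_y/P_x)² — independent of M — with the rest of income spent on y.
Plugging in: x* = (5·1.2/7)² = 0.7347, y* = 99.0476.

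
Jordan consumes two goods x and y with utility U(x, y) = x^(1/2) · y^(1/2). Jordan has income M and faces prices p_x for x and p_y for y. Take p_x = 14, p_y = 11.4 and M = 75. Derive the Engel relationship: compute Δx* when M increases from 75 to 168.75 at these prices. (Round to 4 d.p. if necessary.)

MU_x/MU_y = (0.5·y)/(0.5·x); tangency sets this equal to p_x/p_y.
So 0.5·p_y·y = 0.5·p_x·x; combined with the budget, a share 0.5 of income goes to x.
Demand: x*(p_x,p_y,M) = 0.5·M/p_x and y* = 0.5·M/p_y.
At p_x=14, p_y=11.4, M=75: x* = 0.5·75/14 = 2.6786.
At M' = 168.75: x* = 6.0268. Change: 6.0268 − 2.6786 = 3.3482.

Δx* = 3.3482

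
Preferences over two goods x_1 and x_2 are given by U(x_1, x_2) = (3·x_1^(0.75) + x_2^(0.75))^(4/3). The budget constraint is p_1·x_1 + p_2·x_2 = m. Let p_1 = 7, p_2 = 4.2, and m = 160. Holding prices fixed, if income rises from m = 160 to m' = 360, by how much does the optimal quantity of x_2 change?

MRS = MU_x_1/MU_x_2 = 3·(x_2/x_1)^(0.25). Set equal to p_1/p_2.
Solve for the ratio: x_2/x_1 = [(1/3)·p_1/p_2]^(4).
Substitute x_2 = (x_2/x_1)·x_1 into the budget: x_1* = m/(p_1 + p_2·(x_2/x_1)).
Numerically x_2/x_1 = 0.09526, so x_1* = 160/(7 + 4.2·0.09526) = 21.6214 and x_2* = 0.09526·21.6214 = 2.0596.
At m' = 360: x_2* = 4.6342. Change: 4.6342 − 2.0596 = 2.5746.

Δx_2* = 2.5746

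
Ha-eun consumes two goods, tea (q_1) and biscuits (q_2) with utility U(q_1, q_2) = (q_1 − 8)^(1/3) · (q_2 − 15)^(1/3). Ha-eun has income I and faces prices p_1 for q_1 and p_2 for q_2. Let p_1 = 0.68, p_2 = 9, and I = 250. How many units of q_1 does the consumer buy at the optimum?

MRS = (q_2−15)/(q_1−8). Tangency with p_1/p_2 gives q_2−15 = (p_1/p_2)·(q_1−8).
Substituting into the budget: q_1* = 8 + 0.5·(I − 8·p_1 − 15·p_2)/p_1, and q_2* = 15 + 0.5·(…)/p_2.
Discretionary income = 250 − 8·0.68 − 15·9 = 109.56; q_1* = 8 + 0.5·109.56/0.68 = 88.5588.

q_1* = 88.5588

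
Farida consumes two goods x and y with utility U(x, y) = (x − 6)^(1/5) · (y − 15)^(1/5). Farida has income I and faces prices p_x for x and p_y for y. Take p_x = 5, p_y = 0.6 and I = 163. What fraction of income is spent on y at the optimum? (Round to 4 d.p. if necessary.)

share on y = 0.4356

MRS = (y−15)/(x−6). Tangency with p_x/p_y gives y−15 = (p_x/p_y)·(x−6).
Substituting into the budget: x* = 6 + 0.5·(I − 6·p_x − 15·p_y)/p_x, and y* = 15 + 0.5·(…)/p_y.
Discretionary income = 163 − 6·5 − 15·0.6 = 124; x* = 6 + 0.5·124/5 = 18.4; y* = 15 + 0.5·124/0.6 = 118.3333.
Expenditure on y: 0.6·118.3333 = 71; share = 0.4356.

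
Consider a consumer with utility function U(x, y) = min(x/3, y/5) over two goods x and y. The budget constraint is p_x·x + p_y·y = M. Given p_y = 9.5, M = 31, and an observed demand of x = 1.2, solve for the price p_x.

p_x = 10

Leontief preferences: the optimum is at the kink where x/3 = y/5, i.e. y = (5/3)·x.
Budget: p_x·x + p_y·(5/3)·x = M, so (3·p_x + 5·p_y)·x = 3·M.
Demand: x*(p_x,p_y,M) = 3·M/(3·p_x + 5·p_y), y* = 5·M/(3·p_x + 5·p_y).
Set x* = 1.2 in the demand function and solve for p_x: p_x = 10.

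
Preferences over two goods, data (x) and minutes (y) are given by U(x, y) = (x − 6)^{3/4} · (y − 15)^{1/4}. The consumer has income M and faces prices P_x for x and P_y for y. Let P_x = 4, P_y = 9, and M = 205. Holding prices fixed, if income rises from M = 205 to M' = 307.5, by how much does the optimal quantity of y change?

This is Cobb-Douglas in (x−6, y−15): tangency gives 0.75·P_y·(y−15) = 0.25·P_x·(x−6).
Substituting into the budget: x* = 6 + 0.75·(M − 6·P_x − 15·P_y)/P_x, and y* = 15 + 0.25·(…)/P_y.
Discretionary income = 205 − 6·4 − 15·9 = 46; y* = 15 + 0.25·46/9 = 16.2778.
At M' = 307.5: y* = 19.125. Change: 19.125 − 16.2778 = 2.8472.

Δy* = 2.8472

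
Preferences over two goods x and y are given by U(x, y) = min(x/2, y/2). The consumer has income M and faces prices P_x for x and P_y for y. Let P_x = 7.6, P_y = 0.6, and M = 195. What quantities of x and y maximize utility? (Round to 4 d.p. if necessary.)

x* = 23.7805, y* = 23.7805

Leontief preferences: the optimum is at the kink where x/2 = y/2, i.e. y = x.
Budget: P_x·x + P_y·x = M, so (2·P_x + 2·P_y)·x = 2·M.
Demand: x*(P_x,P_y,M) = 2·M/(2·P_x + 2·P_y), y* = 2·M/(2·P_x + 2·P_y).
Here 2·7.6 + 2·0.6 = 16.4, giving x* = 23.7805 and y* = 23.7805.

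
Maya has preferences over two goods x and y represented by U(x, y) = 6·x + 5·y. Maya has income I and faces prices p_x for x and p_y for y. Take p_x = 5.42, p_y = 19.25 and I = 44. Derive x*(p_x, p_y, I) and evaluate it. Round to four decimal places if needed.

Perfect substitutes: compare marginal utility per dollar. 6/p_x vs 5/p_y → 1.107 vs 0.2597.
x gives more utility per dollar, so spend all income on x: x* = I/p_x, y* = 0.
Numerically: x* = 8.1181, y* = 0.

x* = 8.1181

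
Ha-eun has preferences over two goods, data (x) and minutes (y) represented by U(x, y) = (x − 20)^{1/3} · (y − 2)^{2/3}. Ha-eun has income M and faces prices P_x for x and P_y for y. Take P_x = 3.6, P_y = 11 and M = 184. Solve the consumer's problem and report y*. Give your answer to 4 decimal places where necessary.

y* = 7.4545

This is Cobb-Douglas in (x−20, y−2): tangency gives 1/3·P_y·(y−2) = 2/3·P_x·(x−20).
Substituting into the budget: x* = 20 + 1/3·(M − 20·P_x − 2·P_y)/P_x, and y* = 2 + 2/3·(…)/P_y.
Discretionary income = 184 − 20·3.6 − 2·11 = 90; y* = 2 + 2/3·90/11 = 7.4545.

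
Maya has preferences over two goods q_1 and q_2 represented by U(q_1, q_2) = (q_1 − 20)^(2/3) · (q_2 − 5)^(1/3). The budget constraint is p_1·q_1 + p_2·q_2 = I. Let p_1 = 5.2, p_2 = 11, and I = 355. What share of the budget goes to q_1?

share on q_1 = 0.661

MRS = 2·(q_2−5)/(q_1−20). Tangency with p_1/p_2 gives q_2−5 = (1/2)·(p_1/p_2)·(q_1−20).
Substituting into the budget: q_1* = 20 + 2/3·(I − 20·p_1 − 5·p_2)/p_1, and q_2* = 5 + 1/3·(…)/p_2.
Discretionary income = 355 − 20·5.2 − 5·11 = 196; q_1* = 20 + 2/3·196/5.2 = 45.1282; q_2* = 5 + 1/3·196/11 = 10.9394.
Expenditure on q_1: 5.2·45.1282 = 234.6667; share = 0.661.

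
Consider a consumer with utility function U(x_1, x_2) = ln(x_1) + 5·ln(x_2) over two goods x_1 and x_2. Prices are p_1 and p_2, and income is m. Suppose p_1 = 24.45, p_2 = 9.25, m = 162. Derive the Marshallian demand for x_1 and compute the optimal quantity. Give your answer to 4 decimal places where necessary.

MU_x_1/MU_x_2 = (x_2)/(5·x_1); tangency sets this equal to p_1/p_2.
So p_2·x_2 = 5·p_1·x_1; combined with the budget, a share 1/6 of income goes to x_1.
Demand: x_1*(p_1,p_2,m) = 1/6·m/p_1 and x_2* = 5/6·m/p_2.
At p_1=24.45, p_2=9.25, m=162: x_1* = 1/6·162/24.45 = 1.1043.

x_1* = 1.1043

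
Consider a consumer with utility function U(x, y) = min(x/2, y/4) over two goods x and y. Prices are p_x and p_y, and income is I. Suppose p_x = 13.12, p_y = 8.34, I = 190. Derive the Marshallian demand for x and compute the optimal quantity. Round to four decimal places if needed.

With perfect complements, no substitution: consume in ratio x:y = 2:4.
Budget: p_x·x + p_y·2·x = I, so (2·p_x + 4·p_y)·x = 2·I.
Demand: x*(p_x,p_y,I) = 2·I/(2·p_x + 4·p_y), y* = 4·I/(2·p_x + 4·p_y).
Here 2·13.12 + 4·8.34 = 59.6, giving x* = 6.3758.

x* = 6.3758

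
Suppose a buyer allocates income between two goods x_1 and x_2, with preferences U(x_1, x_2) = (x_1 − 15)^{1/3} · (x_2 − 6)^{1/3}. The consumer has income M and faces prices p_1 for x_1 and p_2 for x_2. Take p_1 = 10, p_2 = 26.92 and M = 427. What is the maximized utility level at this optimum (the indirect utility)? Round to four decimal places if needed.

MRS = (x_2−6)/(x_1−15). Tangency with p_1/p_2 gives x_2−6 = (p_1/p_2)·(x_1−15).
After buying the subsistence bundle (15, 6), a share 0.5 of the remaining income goes to x_1: x_1* = 15 + 0.5·(M − 15p_1 − 6p_2)/p_1.
Discretionary income = 427 − 15·10 − 6·26.92 = 115.48; x_1* = 15 + 0.5·115.48/10 = 20.774; x_2* = 6 + 0.5·115.48/26.92 = 8.1449.
Utility at the optimum: U(20.774, 8.1449) = 2.3136.

V = 2.3136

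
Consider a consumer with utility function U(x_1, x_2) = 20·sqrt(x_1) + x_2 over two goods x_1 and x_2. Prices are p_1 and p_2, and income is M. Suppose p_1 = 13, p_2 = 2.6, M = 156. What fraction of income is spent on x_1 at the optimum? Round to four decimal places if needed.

share on x_1 = 0.3333

MU_x_1 = 10/√x_1, MU_x_2 = 1. Tangency: 10/√x_1 = p_1/p_2.
Solve: √x_1 = 10·p_2/p_1, so x_1*(p_1,p_2) = (10·p_2/p_1)², and x_2* = (M − p_1·x_1*)/p_2.
Plugging in: x_1* = (10·2.6/13)² = 4, x_2* = 40.
Expenditure on x_1: 13·4 = 52; share = 0.3333.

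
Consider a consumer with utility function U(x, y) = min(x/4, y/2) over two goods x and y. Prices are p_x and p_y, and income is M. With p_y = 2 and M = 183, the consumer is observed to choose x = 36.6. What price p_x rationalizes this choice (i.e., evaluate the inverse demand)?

p_x = 4

Leontief preferences: the optimum is at the kink where x/4 = y/2, i.e. y = (1/2)·x.
Budget: p_x·x + p_y·(1/2)·x = M, so (4·p_x + 2·p_y)·x = 4·M.
Demand: x*(p_x,p_y,M) = 4·M/(4·p_x + 2·p_y), y* = 2·M/(4·p_x + 2·p_y).
Set x* = 36.6 in the demand function and solve for p_x: p_x = 4.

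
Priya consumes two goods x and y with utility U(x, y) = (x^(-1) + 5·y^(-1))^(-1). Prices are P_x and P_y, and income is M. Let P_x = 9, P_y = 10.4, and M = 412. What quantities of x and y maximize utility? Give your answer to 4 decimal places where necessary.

MU_x ∝ x^(-2), MU_y ∝ 5·y^(-2), so MRS = (1/5)·(y/x)^(2) = P_x/P_y.
Solve for the ratio: y/x = [5·P_x/P_y]^(0.5).
With the ratio pinned down, the budget gives x* = M/(P_x + P_y·(y/x)) and y* = (y/x)·x*.
Numerically y/x = 2.080126, so x* = 412/(9 + 10.4·2.080126) = 13.4494 and y* = 2.080126·13.4494 = 27.9765.

x* = 13.4494, y* = 27.9765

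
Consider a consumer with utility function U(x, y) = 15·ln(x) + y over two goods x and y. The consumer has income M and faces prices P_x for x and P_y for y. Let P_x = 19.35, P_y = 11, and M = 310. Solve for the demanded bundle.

x* = 8.5271, y* = 13.1818

MU_x = 15/x, MU_y = 1. Tangency: 15/x = P_x/P_y.
So x*(P_x,P_y) = 15·P_y/P_x, independent of income; and y* = (M − 15·P_y)/P_y.
At the given prices: x* = 15·11/19.35 = 8.5271, and y* = 13.1818.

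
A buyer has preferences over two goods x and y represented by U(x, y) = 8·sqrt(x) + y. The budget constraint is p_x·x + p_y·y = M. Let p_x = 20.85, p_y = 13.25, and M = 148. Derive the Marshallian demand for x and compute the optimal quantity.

MU_x = 4/√x, MU_y = 1. Tangency: 4/√x = p_x/p_y.
Thus x* = (4·p_y/p_x)² — independent of M — with the rest of income spent on y.
Plugging in: x* = (4·13.25/20.85)² = 6.4616.

x* = 6.4616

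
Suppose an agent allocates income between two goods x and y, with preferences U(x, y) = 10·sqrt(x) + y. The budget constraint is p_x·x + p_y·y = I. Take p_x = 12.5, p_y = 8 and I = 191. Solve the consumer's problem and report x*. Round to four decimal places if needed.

x* = 10.24

Thus x* = (5·p_y/p_x)² — independent of I — with the rest of income spent on y.
Plugging in: x* = (5·8/12.5)² = 10.24.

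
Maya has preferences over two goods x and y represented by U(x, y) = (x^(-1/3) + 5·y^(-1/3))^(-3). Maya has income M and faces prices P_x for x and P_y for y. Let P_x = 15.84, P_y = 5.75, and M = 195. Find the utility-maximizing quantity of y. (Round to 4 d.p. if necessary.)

y* = 24.4807

MU_x ∝ x^(-4/3), MU_y ∝ 5·y^(-4/3), so MRS = (1/5)·(y/x)^(4/3) = P_x/P_y.
Solve for the ratio: y/x = [5·P_x/P_y]^(0.75).
With the ratio pinned down, the budget gives x* = M/(P_x + P_y·(y/x)) and y* = (y/x)·x*.
Numerically y/x = 7.149785, so x* = 195/(15.84 + 5.75·7.149785) = 3.424 and y* = 7.149785·3.424 = 24.4807.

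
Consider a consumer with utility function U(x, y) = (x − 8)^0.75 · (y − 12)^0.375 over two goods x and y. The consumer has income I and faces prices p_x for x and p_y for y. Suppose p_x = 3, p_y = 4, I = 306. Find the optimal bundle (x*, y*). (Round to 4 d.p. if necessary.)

x* = 60, y* = 31.5

This is Cobb-Douglas in (x−8, y−12): tangency gives 0.75·p_y·(y−12) = 0.375·p_x·(x−8).
After buying the subsistence bundle (8, 12), a share 2/3 of the remaining income goes to x: x* = 8 + 2/3·(I − 8p_x − 12p_y)/p_x.
Discretionary income = 306 − 8·3 − 12·4 = 234; x* = 8 + 2/3·234/3 = 60; y* = 12 + 1/3·234/4 = 31.5.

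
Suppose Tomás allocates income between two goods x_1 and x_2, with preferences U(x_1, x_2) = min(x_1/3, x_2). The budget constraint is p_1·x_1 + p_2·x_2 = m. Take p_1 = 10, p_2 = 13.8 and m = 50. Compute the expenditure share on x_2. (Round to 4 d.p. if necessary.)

Demand: x_1*(p_1,p_2,m) = 3·m/(3·p_1 + p_2), x_2* = m/(3·p_1 + p_2).
Here 3·10 + 13.8 = 43.8, giving x_1* = 3.4247 and x_2* = 1.1416.
Expenditure on x_2: 13.8·1.1416 = 15.7534; share = 0.3151.

share on x_2 = 0.3151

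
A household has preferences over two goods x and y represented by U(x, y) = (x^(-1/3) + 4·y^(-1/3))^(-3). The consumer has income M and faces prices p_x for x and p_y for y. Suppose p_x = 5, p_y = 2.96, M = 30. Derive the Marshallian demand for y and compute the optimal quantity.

y* = 7.2236

MU_x ∝ x^(-4/3), MU_y ∝ 4·y^(-4/3), so MRS = (1/4)·(y/x)^(4/3) = p_x/p_y.
Hence y/x = (4·p_x/p_y)^(1/(4/3)), i.e. raised to the 0.75 power.
Substitute y = (y/x)·x into the budget: x* = M/(p_x + p_y·(y/x)).
Numerically y/x = 4.190865, so x* = 30/(5 + 2.96·4.190865) = 1.7236 and y* = 4.190865·1.7236 = 7.2236.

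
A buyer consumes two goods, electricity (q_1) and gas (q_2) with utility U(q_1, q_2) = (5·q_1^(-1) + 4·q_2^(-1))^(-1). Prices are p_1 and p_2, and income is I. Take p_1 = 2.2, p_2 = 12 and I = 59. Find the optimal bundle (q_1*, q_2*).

q_1* = 8.682, q_2* = 3.325

MU_q_1 ∝ 5·q_1^(-2), MU_q_2 ∝ 4·q_2^(-2), so MRS = (5/4)·(q_2/q_1)^(2) = p_1/p_2.
Solve for the ratio: q_2/q_1 = [(4/5)·p_1/p_2]^(0.5).
Substitute q_2 = (q_2/q_1)·q_1 into the budget: q_1* = I/(p_1 + p_2·(q_2/q_1)).
Numerically q_2/q_1 = 0.382971, so q_1* = 59/(2.2 + 12·0.382971) = 8.682 and q_2* = 0.382971·8.682 = 3.325.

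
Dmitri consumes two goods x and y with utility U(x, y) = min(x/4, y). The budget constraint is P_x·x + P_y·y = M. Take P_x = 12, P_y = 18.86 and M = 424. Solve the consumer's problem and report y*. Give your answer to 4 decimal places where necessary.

With perfect complements, no substitution: consume in ratio x:y = 4:1.
Budget: P_x·x + P_y·(1/4)·x = M, so (4·P_x + P_y)·x = 4·M.
Demand: x*(P_x,P_y,M) = 4·M/(4·P_x + P_y), y* = M/(4·P_x + P_y).
Here 4·12 + 18.86 = 66.86, giving y* = 6.3416.

y* = 6.3416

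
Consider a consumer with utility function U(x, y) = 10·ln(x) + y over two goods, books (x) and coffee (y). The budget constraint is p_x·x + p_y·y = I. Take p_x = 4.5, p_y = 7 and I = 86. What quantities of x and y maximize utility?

Set MRS = p_x/p_y: (10/x)/1 = p_x/p_y.
So x*(p_x,p_y) = 10·p_y/p_x, independent of income; and y* = (I − 10·p_y)/p_y.
At the given prices: x* = 10·7/4.5 = 15.5556, and y* = 2.2857.

x* = 15.5556, y* = 2.2857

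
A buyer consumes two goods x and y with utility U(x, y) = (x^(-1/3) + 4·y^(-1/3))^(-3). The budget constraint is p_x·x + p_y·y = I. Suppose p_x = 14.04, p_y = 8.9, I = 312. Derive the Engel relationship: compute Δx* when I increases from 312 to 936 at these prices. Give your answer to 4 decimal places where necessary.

MU_x ∝ x^(-4/3), MU_y ∝ 4·y^(-4/3), so MRS = (1/4)·(y/x)^(4/3) = p_x/p_y.
Solve for the ratio: y/x = [4·p_x/p_y]^(0.75).
Substitute y = (y/x)·x into the budget: x* = I/(p_x + p_y·(y/x)).
Numerically y/x = 3.981327, so x* = 312/(14.04 + 8.9·3.981327) = 6.3064.
At I' = 936: x* = 18.9191. Change: 18.9191 − 6.3064 = 12.6127.

Δx* = 12.6127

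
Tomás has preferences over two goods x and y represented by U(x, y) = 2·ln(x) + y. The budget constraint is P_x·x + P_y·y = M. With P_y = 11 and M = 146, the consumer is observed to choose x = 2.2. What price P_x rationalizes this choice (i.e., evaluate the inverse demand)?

MU_x = 2/x, MU_y = 1. Tangency: 2/x = P_x/P_y.
So x*(P_x,P_y) = 2·P_y/P_x, independent of income; and y* = (M − 2·P_y)/P_y.
Set x* = 2.2 in the demand function and solve for P_x: P_x = 10.

P_x = 10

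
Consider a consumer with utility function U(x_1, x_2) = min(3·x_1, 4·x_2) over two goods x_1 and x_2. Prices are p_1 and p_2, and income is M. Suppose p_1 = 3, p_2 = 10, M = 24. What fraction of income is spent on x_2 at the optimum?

share on x_2 = 0.7143

Here 4·3 + 3·10 = 42, giving x_1* = 2.2857 and x_2* = 1.7143.
Expenditure on x_2: 10·1.7143 = 17.1429; share = 0.7143.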